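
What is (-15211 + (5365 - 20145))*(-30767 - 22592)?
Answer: 1600289769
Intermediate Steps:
(-15211 + (5365 - 20145))*(-30767 - 22592) = (-15211 - 14780)*(-53359) = -29991*(-53359) = 1600289769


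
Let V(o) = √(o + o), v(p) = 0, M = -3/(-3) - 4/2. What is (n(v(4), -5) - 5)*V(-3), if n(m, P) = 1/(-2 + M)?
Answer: -16*I*√6/3 ≈ -13.064*I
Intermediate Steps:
M = -1 (M = -3*(-⅓) - 4*½ = 1 - 2 = -1)
V(o) = √2*√o (V(o) = √(2*o) = √2*√o)
n(m, P) = -⅓ (n(m, P) = 1/(-2 - 1) = 1/(-3) = -⅓)
(n(v(4), -5) - 5)*V(-3) = (-⅓ - 5)*(√2*√(-3)) = -16*√2*I*√3/3 = -16*I*√6/3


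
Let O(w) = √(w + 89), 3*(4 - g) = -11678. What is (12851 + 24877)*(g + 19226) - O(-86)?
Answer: 872371968 - √3 ≈ 8.7237e+8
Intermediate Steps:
g = 11690/3 (g = 4 - ⅓*(-11678) = 4 + 11678/3 = 11690/3 ≈ 3896.7)
O(w) = √(89 + w)
(12851 + 24877)*(g + 19226) - O(-86) = (12851 + 24877)*(11690/3 + 19226) - √(89 - 86) = 37728*(69368/3) - √3 = 872371968 - √3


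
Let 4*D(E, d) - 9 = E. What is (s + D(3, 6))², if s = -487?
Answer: 234256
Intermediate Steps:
D(E, d) = 9/4 + E/4
(s + D(3, 6))² = (-487 + (9/4 + (¼)*3))² = (-487 + (9/4 + ¾))² = (-487 + 3)² = (-484)² = 234256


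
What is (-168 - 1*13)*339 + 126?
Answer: -61233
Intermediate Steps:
(-168 - 1*13)*339 + 126 = (-168 - 13)*339 + 126 = -181*339 + 126 = -61359 + 126 = -61233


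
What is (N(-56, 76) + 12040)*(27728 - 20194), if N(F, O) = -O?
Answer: 90136776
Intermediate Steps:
(N(-56, 76) + 12040)*(27728 - 20194) = (-1*76 + 12040)*(27728 - 20194) = (-76 + 12040)*7534 = 11964*7534 = 90136776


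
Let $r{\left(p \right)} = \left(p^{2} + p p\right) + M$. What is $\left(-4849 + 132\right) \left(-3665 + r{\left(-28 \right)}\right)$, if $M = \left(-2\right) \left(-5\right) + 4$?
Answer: $9825511$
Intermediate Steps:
$M = 14$ ($M = 10 + 4 = 14$)
$r{\left(p \right)} = 14 + 2 p^{2}$ ($r{\left(p \right)} = \left(p^{2} + p p\right) + 14 = \left(p^{2} + p^{2}\right) + 14 = 2 p^{2} + 14 = 14 + 2 p^{2}$)
$\left(-4849 + 132\right) \left(-3665 + r{\left(-28 \right)}\right) = \left(-4849 + 132\right) \left(-3665 + \left(14 + 2 \left(-28\right)^{2}\right)\right) = - 4717 \left(-3665 + \left(14 + 2 \cdot 784\right)\right) = - 4717 \left(-3665 + \left(14 + 1568\right)\right) = - 4717 \left(-3665 + 1582\right) = \left(-4717\right) \left(-2083\right) = 9825511$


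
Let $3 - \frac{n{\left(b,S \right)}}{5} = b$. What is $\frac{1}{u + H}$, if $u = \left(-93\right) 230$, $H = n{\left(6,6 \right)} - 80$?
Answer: $- \frac{1}{21485} \approx -4.6544 \cdot 10^{-5}$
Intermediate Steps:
$n{\left(b,S \right)} = 15 - 5 b$
$H = -95$ ($H = \left(15 - 30\right) - 80 = -15 - 80 = -95$)
$u = -21390$
$\frac{1}{u + H} = \frac{1}{-21390 - 95} = \frac{1}{-21485} = - \frac{1}{21485}$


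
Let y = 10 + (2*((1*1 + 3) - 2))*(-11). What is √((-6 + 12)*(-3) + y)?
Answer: 2*I*√13 ≈ 7.2111*I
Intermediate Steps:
y = -34 (y = 10 + (2*((1 + 3) - 2))*(-11) = 10 + (2*(4 - 2))*(-11) = 10 + (2*2)*(-11) = 10 + 4*(-11) = 10 - 44 = -34)
√((-6 + 12)*(-3) + y) = √((-6 + 12)*(-3) - 34) = √(6*(-3) - 34) = √(-18 - 34) = √(-52) = 2*I*√13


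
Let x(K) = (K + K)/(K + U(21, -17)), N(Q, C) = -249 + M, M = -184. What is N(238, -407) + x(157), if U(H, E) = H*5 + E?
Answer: -105771/245 ≈ -431.72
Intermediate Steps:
N(Q, C) = -433 (N(Q, C) = -249 - 184 = -433)
U(H, E) = E + 5*H (U(H, E) = 5*H + E = E + 5*H)
x(K) = 2*K/(88 + K) (x(K) = (K + K)/(K + (-17 + 5*21)) = (2*K)/(K + (-17 + 105)) = (2*K)/(K + 88) = (2*K)/(88 + K) = 2*K/(88 + K))
N(238, -407) + x(157) = -433 + 2*157/(88 + 157) = -433 + 2*157/245 = -433 + 2*157*(1/245) = -433 + 314/245 = -105771/245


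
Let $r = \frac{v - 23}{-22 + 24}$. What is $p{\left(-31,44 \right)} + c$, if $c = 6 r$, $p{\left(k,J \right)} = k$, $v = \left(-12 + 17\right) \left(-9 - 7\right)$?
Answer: $-340$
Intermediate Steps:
$v = -80$ ($v = 5 \left(-16\right) = -80$)
$r = - \frac{103}{2}$ ($r = \frac{-80 - 23}{-22 + 24} = - \frac{103}{2} \approx -51.5$)
$c = -309$ ($c = 6 \left(- \frac{103}{2}\right) = -309$)
$p{\left(-31,44 \right)} + c = -31 - 309 = -340$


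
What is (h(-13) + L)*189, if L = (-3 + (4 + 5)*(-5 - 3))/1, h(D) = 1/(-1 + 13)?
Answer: -56637/4 ≈ -14159.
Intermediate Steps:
h(D) = 1/12
L = -75 (L = 1*(-3 + 9*(-8)) = 1*(-3 - 72) = 1*(-75) = -75)
(h(-13) + L)*189 = (1/12 - 75)*189 = -899/12*189 = -56637/4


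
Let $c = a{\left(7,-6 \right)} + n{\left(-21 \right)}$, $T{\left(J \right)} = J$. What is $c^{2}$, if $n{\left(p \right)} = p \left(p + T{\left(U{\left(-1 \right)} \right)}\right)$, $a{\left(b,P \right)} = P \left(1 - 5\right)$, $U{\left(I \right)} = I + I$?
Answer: $257049$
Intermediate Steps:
$U{\left(I \right)} = 2 I$
$a{\left(b,P \right)} = - 4 P$ ($a{\left(b,P \right)} = P \left(-4\right) = - 4 P$)
$n{\left(p \right)} = p \left(-2 + p\right)$ ($n{\left(p \right)} = p \left(p + 2 \left(-1\right)\right) = p \left(p - 2\right) = p \left(-2 + p\right)$)
$c = 507$ ($c = \left(-4\right) \left(-6\right) - 21 \left(-2 - 21\right) = 24 - -483 = 24 + 483 = 507$)
$c^{2} = 507^{2} = 257049$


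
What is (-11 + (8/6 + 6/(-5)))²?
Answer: 26569/225 ≈ 118.08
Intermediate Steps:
(-11 + (8/6 + 6/(-5)))² = (-11 + (8*(⅙) + 6*(-⅕)))² = (-11 + (4/3 - 6/5))² = (-11 + 2/15)² = (-163/15)² = 26569/225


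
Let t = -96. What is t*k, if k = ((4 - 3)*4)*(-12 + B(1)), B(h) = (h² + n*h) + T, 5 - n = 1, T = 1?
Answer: 2304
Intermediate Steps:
n = 4 (n = 5 - 1*1 = 5 - 1 = 4)
B(h) = 1 + h² + 4*h (B(h) = (h² + 4*h) + 1 = 1 + h² + 4*h)
k = -24 (k = ((4 - 3)*4)*(-12 + (1 + 1² + 4*1)) = (1*4)*(-12 + (1 + 1 + 4)) = 4*(-12 + 6) = 4*(-6) = -24)
t*k = -96*(-24) = 2304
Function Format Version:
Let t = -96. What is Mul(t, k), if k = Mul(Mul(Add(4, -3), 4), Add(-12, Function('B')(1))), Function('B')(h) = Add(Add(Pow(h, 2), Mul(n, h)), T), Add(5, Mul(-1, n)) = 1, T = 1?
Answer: 2304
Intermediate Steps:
n = 4 (n = Add(5, Mul(-1, 1)) = Add(5, -1) = 4)
Function('B')(h) = Add(1, Pow(h, 2), Mul(4, h)) (Function('B')(h) = Add(Add(Pow(h, 2), Mul(4, h)), 1) = Add(1, Pow(h, 2), Mul(4, h)))
k = -24 (k = Mul(Mul(Add(4, -3), 4), Add(-12, Add(1, Pow(1, 2), Mul(4, 1)))) = Mul(Mul(1, 4), Add(-12, Add(1, 1, 4))) = Mul(4, Add(-12, 6)) = Mul(4, -6) = -24)
Mul(t, k) = Mul(-96, -24) = 2304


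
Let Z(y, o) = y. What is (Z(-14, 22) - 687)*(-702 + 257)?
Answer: 311945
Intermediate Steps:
(Z(-14, 22) - 687)*(-702 + 257) = (-14 - 687)*(-702 + 257) = -701*(-445) = 311945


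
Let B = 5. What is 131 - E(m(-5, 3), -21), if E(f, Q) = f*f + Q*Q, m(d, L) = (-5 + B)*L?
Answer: -310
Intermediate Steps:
m(d, L) = 0 (m(d, L) = (-5 + 5)*L = 0*L = 0)
E(f, Q) = Q² + f² (E(f, Q) = f² + Q² = Q² + f²)
131 - E(m(-5, 3), -21) = 131 - ((-21)² + 0²) = 131 - (441 + 0) = 131 - 1*441 = 131 - 441 = -310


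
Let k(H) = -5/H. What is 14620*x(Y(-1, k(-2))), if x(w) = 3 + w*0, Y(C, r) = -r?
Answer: 43860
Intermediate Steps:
x(w) = 3 (x(w) = 3 + 0 = 3)
14620*x(Y(-1, k(-2))) = 14620*3 = 43860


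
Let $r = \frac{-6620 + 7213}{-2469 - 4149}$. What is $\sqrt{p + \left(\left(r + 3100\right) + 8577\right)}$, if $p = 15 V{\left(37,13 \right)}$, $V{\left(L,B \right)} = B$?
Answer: $\frac{\sqrt{519965029254}}{6618} \approx 108.96$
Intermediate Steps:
$r = - \frac{593}{6618}$ ($r = \frac{593}{-2469 - 4149} = \frac{593}{-6618} = 593 \left(- \frac{1}{6618}\right) = - \frac{593}{6618} \approx -0.089604$)
$p = 195$ ($p = 15 \cdot 13 = 195$)
$\sqrt{p + \left(\left(r + 3100\right) + 8577\right)} = \sqrt{195 + \left(\left(- \frac{593}{6618} + 3100\right) + 8577\right)} = \sqrt{195 + \left(\frac{20515207}{6618} + 8577\right)} = \sqrt{195 + \frac{77277793}{6618}} = \sqrt{\frac{78568303}{6618}} = \frac{\sqrt{519965029254}}{6618}$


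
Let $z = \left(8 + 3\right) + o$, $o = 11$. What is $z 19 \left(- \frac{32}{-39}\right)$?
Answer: $\frac{13376}{39} \approx 342.97$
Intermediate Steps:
$z = 22$ ($z = \left(8 + 3\right) + 11 = 11 + 11 = 22$)
$z 19 \left(- \frac{32}{-39}\right) = 22 \cdot 19 \left(- \frac{32}{-39}\right) = 418 \left(\left(-32\right) \left(- \frac{1}{39}\right)\right) = 418 \cdot \frac{32}{39} = \frac{13376}{39}$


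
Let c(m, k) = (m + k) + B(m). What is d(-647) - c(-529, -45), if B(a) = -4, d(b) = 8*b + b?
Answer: -5245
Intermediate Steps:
d(b) = 9*b
c(m, k) = -4 + k + m (c(m, k) = (m + k) - 4 = (k + m) - 4 = -4 + k + m)
d(-647) - c(-529, -45) = 9*(-647) - (-4 - 45 - 529) = -5823 - 1*(-578) = -5823 + 578 = -5245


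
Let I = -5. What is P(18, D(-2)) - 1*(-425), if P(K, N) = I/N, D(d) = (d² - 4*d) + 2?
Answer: 5945/14 ≈ 424.64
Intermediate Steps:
D(d) = 2 + d² - 4*d
P(K, N) = -5/N
P(18, D(-2)) - 1*(-425) = -5/(2 + (-2)² - 4*(-2)) - 1*(-425) = -5/(2 + 4 + 8) + 425 = -5/14 + 425 = 5945/14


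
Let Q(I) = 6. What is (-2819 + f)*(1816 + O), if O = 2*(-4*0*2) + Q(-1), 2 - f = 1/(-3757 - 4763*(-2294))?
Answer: -50157771461471/9772440 ≈ -5.1326e+6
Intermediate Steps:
f = 39089759/19544880 (f = 2 - 1/((-3757 - 4763)*(-2294)) = 2 - (-1)/((-8520)*2294) = 2 - (-1)*(-1)/(8520*2294) = 2 - 1*1/19544880 = 2 - 1/19544880 = 39089759/19544880 ≈ 2.0000)
O = 6 (O = 2*(-4*0*2) + 6 = 2*(0*2) + 6 = 2*0 + 6 = 0 + 6 = 6)
(-2819 + f)*(1816 + O) = (-2819 + 39089759/19544880)*(1816 + 6) = -55057926961/19544880*1822 = -50157771461471/9772440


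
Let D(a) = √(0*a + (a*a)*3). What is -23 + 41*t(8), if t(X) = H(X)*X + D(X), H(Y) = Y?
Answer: 2601 + 328*√3 ≈ 3169.1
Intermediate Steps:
D(a) = √3*√(a²) (D(a) = √(0 + a²*3) = √(0 + 3*a²) = √(3*a²) = √3*√(a²))
t(X) = X² + √3*√(X²) (t(X) = X*X + √3*√(X²) = X² + √3*√(X²))
-23 + 41*t(8) = -23 + 41*(8² + √3*√(8²)) = -23 + 41*(64 + √3*√64) = -23 + 41*(64 + √3*8) = -23 + 41*(64 + 8*√3) = -23 + (2624 + 328*√3) = 2601 + 328*√3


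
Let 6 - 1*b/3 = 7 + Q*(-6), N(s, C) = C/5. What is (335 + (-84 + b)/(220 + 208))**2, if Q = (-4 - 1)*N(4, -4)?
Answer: 20553523225/183184 ≈ 1.1220e+5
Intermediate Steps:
N(s, C) = C/5 (N(s, C) = C*(1/5) = C/5)
Q = 4 (Q = (-4 - 1)*((1/5)*(-4)) = -5*(-4/5) = 4)
b = 69 (b = 18 - 3*(7 + 4*(-6)) = 18 - 3*(7 - 24) = 18 - 3*(-17) = 18 + 51 = 69)
(335 + (-84 + b)/(220 + 208))**2 = (335 + (-84 + 69)/(220 + 208))**2 = (335 - 15/428)**2 = (143365/428)**2 = 20553523225/183184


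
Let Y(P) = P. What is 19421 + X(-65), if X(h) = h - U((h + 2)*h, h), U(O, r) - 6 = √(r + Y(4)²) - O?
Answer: 23445 - 7*I ≈ 23445.0 - 7.0*I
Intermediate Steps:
U(O, r) = 6 + √(16 + r) - O (U(O, r) = 6 + (√(r + 4²) - O) = 6 + (√(r + 16) - O) = 6 + (√(16 + r) - O) = 6 + √(16 + r) - O)
X(h) = -6 + h - √(16 + h) + h*(2 + h) (X(h) = h - (6 + √(16 + h) - (h + 2)*h) = h - (6 + √(16 + h) - (2 + h)*h) = h - (6 + √(16 + h) - h*(2 + h)) = h + (-6 - √(16 + h) + h*(2 + h)) = -6 + h - √(16 + h) + h*(2 + h))
19421 + X(-65) = 19421 + (-6 - 65 - √(16 - 65) - 65*(2 - 65)) = 19421 + (-6 - 65 - √(-49) - 65*(-63)) = 19421 + (-6 - 65 - 7*I + 4095) = 19421 + (4024 - 7*I) = 23445 - 7*I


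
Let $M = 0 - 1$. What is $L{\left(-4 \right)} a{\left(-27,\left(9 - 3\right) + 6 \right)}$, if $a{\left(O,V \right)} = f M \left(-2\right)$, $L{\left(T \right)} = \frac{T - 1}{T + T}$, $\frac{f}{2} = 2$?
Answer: $5$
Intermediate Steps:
$M = -1$
$f = 4$ ($f = 2 \cdot 2 = 4$)
$L{\left(T \right)} = \frac{-1 + T}{2 T}$
$a{\left(O,V \right)} = 8$ ($a{\left(O,V \right)} = 4 \left(-1\right) \left(-2\right) = \left(-4\right) \left(-2\right) = 8$)
$L{\left(-4 \right)} a{\left(-27,\left(9 - 3\right) + 6 \right)} = \frac{-1 - 4}{2 \left(-4\right)} 8 = \frac{1}{2} \left(- \frac{1}{4}\right) \left(-5\right) 8 = \frac{5}{8} \cdot 8 = 5$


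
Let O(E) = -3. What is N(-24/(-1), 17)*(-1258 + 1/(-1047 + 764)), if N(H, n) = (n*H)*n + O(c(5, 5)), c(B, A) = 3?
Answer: -2468251995/283 ≈ -8.7217e+6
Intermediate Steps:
N(H, n) = -3 + H*n² (N(H, n) = (n*H)*n - 3 = (H*n)*n - 3 = H*n² - 3 = -3 + H*n²)
N(-24/(-1), 17)*(-1258 + 1/(-1047 + 764)) = (-3 - 24/(-1)*17²)*(-1258 + 1/(-1047 + 764)) = (-3 - 24*(-1)*289)*(-1258 + 1/(-283)) = (-3 + 24*289)*(-1258 - 1/283) = (-3 + 6936)*(-356015/283) = 6933*(-356015/283) = -2468251995/283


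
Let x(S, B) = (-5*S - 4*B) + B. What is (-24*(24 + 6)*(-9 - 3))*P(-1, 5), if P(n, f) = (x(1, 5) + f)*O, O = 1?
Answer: -129600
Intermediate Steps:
x(S, B) = -5*S - 3*B
P(n, f) = -20 + f (P(n, f) = ((-5*1 - 3*5) + f)*1 = ((-5 - 15) + f)*1 = (-20 + f)*1 = -20 + f)
(-24*(24 + 6)*(-9 - 3))*P(-1, 5) = (-24*(24 + 6)*(-9 - 3))*(-20 + 5) = -720*(-12)*(-15) = -24*(-360)*(-15) = 8640*(-15) = -129600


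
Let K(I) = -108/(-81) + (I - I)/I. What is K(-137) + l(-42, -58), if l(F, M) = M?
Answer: -170/3 ≈ -56.667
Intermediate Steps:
K(I) = 4/3 (K(I) = -108*(-1/81) + 0/I = 4/3 + 0 = 4/3)
K(-137) + l(-42, -58) = 4/3 - 58 = -170/3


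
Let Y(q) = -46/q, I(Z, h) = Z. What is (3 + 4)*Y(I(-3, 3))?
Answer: 322/3 ≈ 107.33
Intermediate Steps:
(3 + 4)*Y(I(-3, 3)) = (3 + 4)*(-46/(-3)) = 7*(-46*(-⅓)) = 7*(46/3) = 322/3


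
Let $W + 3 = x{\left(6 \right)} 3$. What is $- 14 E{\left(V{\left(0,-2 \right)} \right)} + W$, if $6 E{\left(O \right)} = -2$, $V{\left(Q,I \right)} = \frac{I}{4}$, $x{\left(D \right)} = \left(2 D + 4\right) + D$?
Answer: $\frac{203}{3} \approx 67.667$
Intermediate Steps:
$x{\left(D \right)} = 4 + 3 D$ ($x{\left(D \right)} = \left(4 + 2 D\right) + D = 4 + 3 D$)
$V{\left(Q,I \right)} = \frac{I}{4}$ ($V{\left(Q,I \right)} = I \frac{1}{4} = \frac{I}{4}$)
$E{\left(O \right)} = - \frac{1}{3}$ ($E{\left(O \right)} = \frac{1}{6} \left(-2\right) = - \frac{1}{3}$)
$W = 63$ ($W = -3 + \left(4 + 3 \cdot 6\right) 3 = -3 + \left(4 + 18\right) 3 = -3 + 22 \cdot 3 = -3 + 66 = 63$)
$- 14 E{\left(V{\left(0,-2 \right)} \right)} + W = \left(-14\right) \left(- \frac{1}{3}\right) + 63 = \frac{14}{3} + 63 = \frac{203}{3}$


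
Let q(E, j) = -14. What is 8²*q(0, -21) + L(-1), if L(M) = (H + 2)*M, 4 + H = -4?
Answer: -890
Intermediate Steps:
H = -8 (H = -4 - 4 = -8)
L(M) = -6*M (L(M) = (-8 + 2)*M = -6*M)
8²*q(0, -21) + L(-1) = 8²*(-14) - 6*(-1) = 64*(-14) + 6 = -896 + 6 = -890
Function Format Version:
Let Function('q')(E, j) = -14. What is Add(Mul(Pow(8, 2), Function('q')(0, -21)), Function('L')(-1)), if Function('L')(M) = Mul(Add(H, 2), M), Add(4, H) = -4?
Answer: -890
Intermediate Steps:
H = -8 (H = Add(-4, -4) = -8)
Function('L')(M) = Mul(-6, M) (Function('L')(M) = Mul(Add(-8, 2), M) = Mul(-6, M))
Add(Mul(Pow(8, 2), Function('q')(0, -21)), Function('L')(-1)) = Add(Mul(Pow(8, 2), -14), Mul(-6, -1)) = Add(Mul(64, -14), 6) = Add(-896, 6) = -890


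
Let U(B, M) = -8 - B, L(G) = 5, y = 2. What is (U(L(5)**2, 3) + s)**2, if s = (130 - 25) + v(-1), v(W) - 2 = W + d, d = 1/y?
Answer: 21609/4 ≈ 5402.3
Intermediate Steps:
d = 1/2 ≈ 0.50000
v(W) = 5/2 + W (v(W) = 2 + (W + 1/2) = 2 + (1/2 + W) = 5/2 + W)
s = 213/2 (s = (130 - 25) + (5/2 - 1) = 105 + 3/2 = 213/2 ≈ 106.50)
(U(L(5)**2, 3) + s)**2 = ((-8 - 1*5**2) + 213/2)**2 = ((-8 - 1*25) + 213/2)**2 = ((-8 - 25) + 213/2)**2 = (-33 + 213/2)**2 = (147/2)**2 = 21609/4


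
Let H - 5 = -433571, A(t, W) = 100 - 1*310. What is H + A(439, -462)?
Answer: -433776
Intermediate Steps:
A(t, W) = -210 (A(t, W) = 100 - 310 = -210)
H = -433566 (H = 5 - 433571 = -433566)
H + A(439, -462) = -433566 - 210 = -433776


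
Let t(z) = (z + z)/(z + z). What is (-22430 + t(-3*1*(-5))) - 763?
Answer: -23192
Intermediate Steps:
t(z) = 1 (t(z) = (2*z)/((2*z)) = (2*z)*(1/(2*z)) = 1)
(-22430 + t(-3*1*(-5))) - 763 = (-22430 + 1) - 763 = -22429 - 763 = -23192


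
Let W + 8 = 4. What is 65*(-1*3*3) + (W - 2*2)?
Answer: -593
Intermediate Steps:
W = -4 (W = -8 + 4 = -4)
65*(-1*3*3) + (W - 2*2) = 65*(-1*3*3) + (-4 - 2*2) = 65*(-3*3) + (-4 - 4) = 65*(-9) - 8 = -585 - 8 = -593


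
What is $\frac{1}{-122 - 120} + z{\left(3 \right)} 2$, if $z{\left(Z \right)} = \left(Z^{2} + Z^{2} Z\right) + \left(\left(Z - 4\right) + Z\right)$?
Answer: $\frac{18391}{242} \approx 75.996$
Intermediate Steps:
$z{\left(Z \right)} = -4 + Z^{2} + Z^{3} + 2 Z$ ($z{\left(Z \right)} = \left(Z^{2} + Z^{3}\right) + \left(\left(-4 + Z\right) + Z\right) = \left(Z^{2} + Z^{3}\right) + \left(-4 + 2 Z\right) = -4 + Z^{2} + Z^{3} + 2 Z$)
$\frac{1}{-122 - 120} + z{\left(3 \right)} 2 = \frac{1}{-122 - 120} + \left(-4 + 3^{2} + 3^{3} + 2 \cdot 3\right) 2 = \frac{1}{-242} + \left(-4 + 9 + 27 + 6\right) 2 = - \frac{1}{242} + 38 \cdot 2 = - \frac{1}{242} + 76 = \frac{18391}{242}$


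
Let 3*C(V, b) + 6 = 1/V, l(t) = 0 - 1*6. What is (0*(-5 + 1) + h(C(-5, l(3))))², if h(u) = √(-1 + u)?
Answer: -46/15 ≈ -3.0667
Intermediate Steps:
l(t) = -6 (l(t) = 0 - 6 = -6)
C(V, b) = -2 + 1/(3*V)
(0*(-5 + 1) + h(C(-5, l(3))))² = (0*(-5 + 1) + √(-1 + (-2 + (⅓)/(-5))))² = (0*(-4) + √(-1 + (-2 + (⅓)*(-⅕))))² = (0 + √(-1 + (-2 - 1/15)))² = (0 + √(-1 - 31/15))² = (0 + √(-46/15))² = (0 + I*√690/15)² = (I*√690/15)² = -46/15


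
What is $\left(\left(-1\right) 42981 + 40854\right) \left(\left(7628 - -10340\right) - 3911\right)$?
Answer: $-29899239$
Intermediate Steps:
$\left(\left(-1\right) 42981 + 40854\right) \left(\left(7628 - -10340\right) - 3911\right) = \left(-42981 + 40854\right) \left(\left(7628 + 10340\right) - 3911\right) = - 2127 \left(17968 - 3911\right) = \left(-2127\right) 14057 = -29899239$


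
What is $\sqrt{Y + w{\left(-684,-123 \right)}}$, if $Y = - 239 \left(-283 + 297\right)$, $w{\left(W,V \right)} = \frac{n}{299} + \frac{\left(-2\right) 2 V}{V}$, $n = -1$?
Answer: $\frac{i \sqrt{299493649}}{299} \approx 57.879 i$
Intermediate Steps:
$w{\left(W,V \right)} = - \frac{1197}{299}$ ($w{\left(W,V \right)} = - \frac{1}{299} + \frac{\left(-2\right) 2 V}{V} = \left(-1\right) \frac{1}{299} + \frac{\left(-4\right) V}{V} = - \frac{1}{299} - 4 = - \frac{1197}{299}$)
$Y = -3346$ ($Y = \left(-239\right) 14 = -3346$)
$\sqrt{Y + w{\left(-684,-123 \right)}} = \sqrt{-3346 - \frac{1197}{299}} = \sqrt{- \frac{1001651}{299}} = \frac{i \sqrt{299493649}}{299}$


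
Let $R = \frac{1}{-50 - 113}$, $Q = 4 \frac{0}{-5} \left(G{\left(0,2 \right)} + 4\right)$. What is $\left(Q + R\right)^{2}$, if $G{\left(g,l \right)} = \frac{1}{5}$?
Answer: $\frac{1}{26569} \approx 3.7638 \cdot 10^{-5}$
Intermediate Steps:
$G{\left(g,l \right)} = \frac{1}{5}$
$Q = 0$ ($Q = 4 \frac{0}{-5} \left(\frac{1}{5} + 4\right) = 4 \cdot 0 \left(- \frac{1}{5}\right) \frac{21}{5} = 4 \cdot 0 \cdot \frac{21}{5} = 0 \cdot \frac{21}{5} = 0$)
$R = - \frac{1}{163}$ ($R = \frac{1}{-163} = - \frac{1}{163} \approx -0.006135$)
$\left(Q + R\right)^{2} = \left(0 - \frac{1}{163}\right)^{2} = \left(- \frac{1}{163}\right)^{2} = \frac{1}{26569}$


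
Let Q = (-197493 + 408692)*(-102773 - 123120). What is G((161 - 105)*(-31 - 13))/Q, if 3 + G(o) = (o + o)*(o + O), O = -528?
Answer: -14744573/47708375707 ≈ -0.00030906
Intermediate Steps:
Q = -47708375707 (Q = 211199*(-225893) = -47708375707)
G(o) = -3 + 2*o*(-528 + o) (G(o) = -3 + (o + o)*(o - 528) = -3 + (2*o)*(-528 + o) = -3 + 2*o*(-528 + o))
G((161 - 105)*(-31 - 13))/Q = (-3 - 1056*(161 - 105)*(-31 - 13) + 2*((161 - 105)*(-31 - 13))²)/(-47708375707) = (-3 - 59136*(-44) + 2*(56*(-44))²)*(-1/47708375707) = (-3 - 1056*(-2464) + 2*(-2464)²)*(-1/47708375707) = (-3 + 2601984 + 2*6071296)*(-1/47708375707) = (-3 + 2601984 + 12142592)*(-1/47708375707) = 14744573*(-1/47708375707) = -14744573/47708375707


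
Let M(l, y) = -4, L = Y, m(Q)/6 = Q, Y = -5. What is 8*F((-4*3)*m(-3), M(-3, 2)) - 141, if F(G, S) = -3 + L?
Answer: -205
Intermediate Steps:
m(Q) = 6*Q
L = -5
F(G, S) = -8 (F(G, S) = -3 - 5 = -8)
8*F((-4*3)*m(-3), M(-3, 2)) - 141 = 8*(-8) - 141 = -64 - 141 = -205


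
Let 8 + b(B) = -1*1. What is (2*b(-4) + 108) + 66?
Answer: 156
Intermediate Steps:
b(B) = -9 (b(B) = -8 - 1*1 = -8 - 1 = -9)
(2*b(-4) + 108) + 66 = (2*(-9) + 108) + 66 = (-18 + 108) + 66 = 90 + 66 = 156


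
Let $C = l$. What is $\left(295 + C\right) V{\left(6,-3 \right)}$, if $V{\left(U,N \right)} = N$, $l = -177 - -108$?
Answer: $-678$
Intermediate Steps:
$l = -69$ ($l = -177 + 108 = -69$)
$C = -69$
$\left(295 + C\right) V{\left(6,-3 \right)} = \left(295 - 69\right) \left(-3\right) = 226 \left(-3\right) = -678$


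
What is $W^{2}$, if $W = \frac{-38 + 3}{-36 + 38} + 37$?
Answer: $\frac{1521}{4} \approx 380.25$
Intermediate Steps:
$W = \frac{39}{2}$ ($W = - \frac{35}{2} + 37 = \frac{39}{2} \approx 19.5$)
$W^{2} = \left(\frac{39}{2}\right)^{2} = \frac{1521}{4}$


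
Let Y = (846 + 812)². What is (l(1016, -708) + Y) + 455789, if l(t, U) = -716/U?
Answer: 567241460/177 ≈ 3.2048e+6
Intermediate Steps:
Y = 2748964 (Y = 1658² = 2748964)
(l(1016, -708) + Y) + 455789 = (-716/(-708) + 2748964) + 455789 = (-716*(-1/708) + 2748964) + 455789 = (179/177 + 2748964) + 455789 = 486566807/177 + 455789 = 567241460/177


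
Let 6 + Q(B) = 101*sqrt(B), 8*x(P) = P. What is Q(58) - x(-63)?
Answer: 15/8 + 101*sqrt(58) ≈ 771.07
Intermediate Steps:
x(P) = P/8
Q(B) = -6 + 101*sqrt(B)
Q(58) - x(-63) = (-6 + 101*sqrt(58)) - (-63)/8 = (-6 + 101*sqrt(58)) - 1*(-63/8) = (-6 + 101*sqrt(58)) + 63/8 = 15/8 + 101*sqrt(58)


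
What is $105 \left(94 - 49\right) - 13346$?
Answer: $-8621$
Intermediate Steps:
$105 \left(94 - 49\right) - 13346 = 105 \cdot 45 - 13346 = 4725 - 13346 = -8621$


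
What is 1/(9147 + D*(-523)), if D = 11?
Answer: 1/3394 ≈ 0.00029464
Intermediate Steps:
1/(9147 + D*(-523)) = 1/(9147 + 11*(-523)) = 1/(9147 - 5753) = 1/3394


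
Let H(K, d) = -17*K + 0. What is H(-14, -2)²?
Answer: 56644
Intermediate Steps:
H(K, d) = -17*K
H(-14, -2)² = (-17*(-14))² = 238² = 56644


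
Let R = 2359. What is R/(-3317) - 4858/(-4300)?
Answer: 2985143/7131550 ≈ 0.41858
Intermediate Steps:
R/(-3317) - 4858/(-4300) = 2359/(-3317) - 4858/(-4300) = 2359*(-1/3317) - 4858*(-1/4300) = -2359/3317 + 2429/2150 = 2985143/7131550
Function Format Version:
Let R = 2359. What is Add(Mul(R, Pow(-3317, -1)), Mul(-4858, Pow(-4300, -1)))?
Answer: Rational(2985143, 7131550) ≈ 0.41858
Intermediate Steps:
Add(Mul(R, Pow(-3317, -1)), Mul(-4858, Pow(-4300, -1))) = Add(Mul(2359, Pow(-3317, -1)), Mul(-4858, Pow(-4300, -1))) = Add(Mul(2359, Rational(-1, 3317)), Mul(-4858, Rational(-1, 4300))) = Add(Rational(-2359, 3317), Rational(2429, 2150)) = Rational(2985143, 7131550)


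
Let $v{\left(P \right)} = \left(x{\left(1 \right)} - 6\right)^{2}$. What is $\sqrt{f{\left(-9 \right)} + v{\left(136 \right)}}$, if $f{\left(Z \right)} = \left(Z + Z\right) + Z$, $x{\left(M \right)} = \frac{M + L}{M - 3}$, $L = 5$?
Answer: $3 \sqrt{6} \approx 7.3485$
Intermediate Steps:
$x{\left(M \right)} = \frac{5 + M}{-3 + M}$ ($x{\left(M \right)} = \frac{M + 5}{M - 3} = \frac{5 + M}{-3 + M}$)
$v{\left(P \right)} = 81$ ($v{\left(P \right)} = \left(\frac{5 + 1}{-3 + 1} - 6\right)^{2} = \left(\frac{1}{-2} \cdot 6 - 6\right)^{2} = \left(\left(- \frac{1}{2}\right) 6 - 6\right)^{2} = \left(-3 - 6\right)^{2} = \left(-9\right)^{2} = 81$)
$f{\left(Z \right)} = 3 Z$ ($f{\left(Z \right)} = 2 Z + Z = 3 Z$)
$\sqrt{f{\left(-9 \right)} + v{\left(136 \right)}} = \sqrt{3 \left(-9\right) + 81} = \sqrt{-27 + 81} = \sqrt{54} = 3 \sqrt{6}$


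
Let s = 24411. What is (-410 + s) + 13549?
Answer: 37550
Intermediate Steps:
(-410 + s) + 13549 = (-410 + 24411) + 13549 = 24001 + 13549 = 37550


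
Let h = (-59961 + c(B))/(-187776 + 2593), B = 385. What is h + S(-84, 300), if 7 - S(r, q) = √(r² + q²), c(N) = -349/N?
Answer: 522153519/71295455 - 12*√674 ≈ -304.21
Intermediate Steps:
S(r, q) = 7 - √(q² + r²) (S(r, q) = 7 - √(r² + q²) = 7 - √(q² + r²))
h = 23085334/71295455 (h = (-59961 - 349/385)/(-187776 + 2593) = (-59961 - 349*1/385)/(-185183) = (-59961 - 349/385)*(-1/185183) = -23085334/385*(-1/185183) = 23085334/71295455 ≈ 0.32380)
h + S(-84, 300) = 23085334/71295455 + (7 - √(300² + (-84)²)) = 23085334/71295455 + (7 - √(90000 + 7056)) = 23085334/71295455 + (7 - √97056) = 23085334/71295455 + (7 - 12*√674) = 522153519/71295455 - 12*√674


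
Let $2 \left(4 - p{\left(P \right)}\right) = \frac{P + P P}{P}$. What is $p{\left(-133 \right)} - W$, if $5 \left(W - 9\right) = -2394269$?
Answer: $\frac{2394574}{5} \approx 4.7892 \cdot 10^{5}$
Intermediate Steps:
$W = - \frac{2394224}{5}$ ($W = 9 + \frac{1}{5} \left(-2394269\right) = 9 - \frac{2394269}{5} = - \frac{2394224}{5} \approx -4.7885 \cdot 10^{5}$)
$p{\left(P \right)} = 4 - \frac{P + P^{2}}{2 P}$ ($p{\left(P \right)} = 4 - \frac{\left(P + P P\right) \frac{1}{P}}{2} = 4 - \frac{\left(P + P^{2}\right) \frac{1}{P}}{2} = 4 - \frac{\frac{1}{P} \left(P + P^{2}\right)}{2} = 4 - \frac{P + P^{2}}{2 P}$)
$p{\left(-133 \right)} - W = \left(\frac{7}{2} - - \frac{133}{2}\right) - - \frac{2394224}{5} = \left(\frac{7}{2} + \frac{133}{2}\right) + \frac{2394224}{5} = 70 + \frac{2394224}{5} = \frac{2394574}{5}$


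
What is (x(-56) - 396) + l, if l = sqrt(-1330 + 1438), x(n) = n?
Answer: -452 + 6*sqrt(3) ≈ -441.61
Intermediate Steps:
l = 6*sqrt(3) (l = sqrt(108) = 6*sqrt(3) ≈ 10.392)
(x(-56) - 396) + l = (-56 - 396) + 6*sqrt(3) = -452 + 6*sqrt(3)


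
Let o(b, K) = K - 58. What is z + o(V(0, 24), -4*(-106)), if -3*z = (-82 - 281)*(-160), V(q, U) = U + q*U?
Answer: -18994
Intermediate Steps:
V(q, U) = U + U*q
o(b, K) = -58 + K
z = -19360 (z = -(-82 - 281)*(-160)/3 = -(-121)*(-160) = -1/3*58080 = -19360)
z + o(V(0, 24), -4*(-106)) = -19360 + (-58 - 4*(-106)) = -19360 + (-58 + 424) = -19360 + 366 = -18994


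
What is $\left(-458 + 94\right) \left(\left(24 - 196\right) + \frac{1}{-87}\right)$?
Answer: $\frac{5447260}{87} \approx 62612.0$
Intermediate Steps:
$\left(-458 + 94\right) \left(\left(24 - 196\right) + \frac{1}{-87}\right) = - 364 \left(\left(24 - 196\right) - \frac{1}{87}\right) = - 364 \left(-172 - \frac{1}{87}\right) = \left(-364\right) \left(- \frac{14965}{87}\right) = \frac{5447260}{87}$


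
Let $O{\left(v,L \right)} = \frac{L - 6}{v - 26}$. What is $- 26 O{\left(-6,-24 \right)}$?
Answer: $- \frac{195}{8} \approx -24.375$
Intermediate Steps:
$O{\left(v,L \right)} = \frac{-6 + L}{-26 + v}$
$- 26 O{\left(-6,-24 \right)} = - 26 \frac{-6 - 24}{-26 - 6} = - 26 \frac{1}{-32} \left(-30\right) = - 26 \left(\left(- \frac{1}{32}\right) \left(-30\right)\right) = \left(-26\right) \frac{15}{16} = - \frac{195}{8}$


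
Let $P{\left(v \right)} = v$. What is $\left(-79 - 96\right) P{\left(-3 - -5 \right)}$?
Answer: $-350$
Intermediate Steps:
$\left(-79 - 96\right) P{\left(-3 - -5 \right)} = \left(-79 - 96\right) \left(-3 - -5\right) = \left(-79 - 96\right) \left(-3 + 5\right) = \left(-79 - 96\right) 2 = \left(-175\right) 2 = -350$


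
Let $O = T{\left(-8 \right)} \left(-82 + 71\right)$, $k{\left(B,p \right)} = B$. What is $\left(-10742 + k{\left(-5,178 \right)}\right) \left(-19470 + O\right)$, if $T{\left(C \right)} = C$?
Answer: $208298354$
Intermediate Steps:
$O = 88$ ($O = - 8 \left(-82 + 71\right) = \left(-8\right) \left(-11\right) = 88$)
$\left(-10742 + k{\left(-5,178 \right)}\right) \left(-19470 + O\right) = \left(-10742 - 5\right) \left(-19470 + 88\right) = \left(-10747\right) \left(-19382\right) = 208298354$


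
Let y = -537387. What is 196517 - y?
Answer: 733904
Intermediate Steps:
196517 - y = 196517 - 1*(-537387) = 196517 + 537387 = 733904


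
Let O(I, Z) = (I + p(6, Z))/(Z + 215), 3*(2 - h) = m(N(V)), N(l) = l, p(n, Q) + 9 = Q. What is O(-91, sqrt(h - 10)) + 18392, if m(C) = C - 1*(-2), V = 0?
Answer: 2550924318/138701 + 315*I*sqrt(78)/138701 ≈ 18392.0 + 0.020058*I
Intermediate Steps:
p(n, Q) = -9 + Q
m(C) = 2 + C (m(C) = C + 2 = 2 + C)
h = 4/3 (h = 2 - (2 + 0)/3 = 2 - 1/3*2 = 2 - 2/3 = 4/3 ≈ 1.3333)
O(I, Z) = (-9 + I + Z)/(215 + Z) (O(I, Z) = (I + (-9 + Z))/(Z + 215) = (-9 + I + Z)/(215 + Z))
O(-91, sqrt(h - 10)) + 18392 = (-9 - 91 + sqrt(4/3 - 10))/(215 + sqrt(4/3 - 10)) + 18392 = (-9 - 91 + sqrt(-26/3))/(215 + sqrt(-26/3)) + 18392 = (-9 - 91 + I*sqrt(78)/3)/(215 + I*sqrt(78)/3) + 18392 = (-100 + I*sqrt(78)/3)/(215 + I*sqrt(78)/3) + 18392 = 18392 + (-100 + I*sqrt(78)/3)/(215 + I*sqrt(78)/3)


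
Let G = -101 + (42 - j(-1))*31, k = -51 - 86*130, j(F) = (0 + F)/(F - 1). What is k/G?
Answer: -22462/2371 ≈ -9.4736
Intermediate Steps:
j(F) = F/(-1 + F)
k = -11231 (k = -51 - 11180 = -11231)
G = 2371/2 (G = -101 + (42 - (-1)/(-1 - 1))*31 = -101 + (42 - (-1)/(-2))*31 = -101 + (42 - (-1)*(-1)/2)*31 = -101 + (42 - 1*1/2)*31 = -101 + (42 - 1/2)*31 = -101 + (83/2)*31 = -101 + 2573/2 = 2371/2 ≈ 1185.5)
k/G = -11231/2371/2 = -11231*2/2371 = -22462/2371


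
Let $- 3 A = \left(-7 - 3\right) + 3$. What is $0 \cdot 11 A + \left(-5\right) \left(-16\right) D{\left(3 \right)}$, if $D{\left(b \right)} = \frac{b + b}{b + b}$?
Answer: $80$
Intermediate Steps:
$D{\left(b \right)} = 1$ ($D{\left(b \right)} = \frac{2 b}{2 b} = 2 b \frac{1}{2 b} = 1$)
$A = \frac{7}{3}$ ($A = - \frac{\left(-7 - 3\right) + 3}{3} = - \frac{-10 + 3}{3} = \left(- \frac{1}{3}\right) \left(-7\right) = \frac{7}{3} \approx 2.3333$)
$0 \cdot 11 A + \left(-5\right) \left(-16\right) D{\left(3 \right)} = 0 \cdot 11 \cdot \frac{7}{3} + \left(-5\right) \left(-16\right) 1 = 0 \cdot \frac{7}{3} + 80 \cdot 1 = 0 + 80 = 80$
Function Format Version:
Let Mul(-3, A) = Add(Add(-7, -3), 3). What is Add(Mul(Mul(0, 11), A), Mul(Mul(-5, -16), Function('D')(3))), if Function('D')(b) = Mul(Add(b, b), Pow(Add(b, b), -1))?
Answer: 80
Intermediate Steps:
Function('D')(b) = 1 (Function('D')(b) = Mul(Mul(2, b), Pow(Mul(2, b), -1)) = Mul(Mul(2, b), Mul(Rational(1, 2), Pow(b, -1))) = 1)
A = Rational(7, 3) (A = Mul(Rational(-1, 3), Add(Add(-7, -3), 3)) = Mul(Rational(-1, 3), Add(-10, 3)) = Mul(Rational(-1, 3), -7) = Rational(7, 3) ≈ 2.3333)
Add(Mul(Mul(0, 11), A), Mul(Mul(-5, -16), Function('D')(3))) = Add(Mul(Mul(0, 11), Rational(7, 3)), Mul(Mul(-5, -16), 1)) = Add(Mul(0, Rational(7, 3)), Mul(80, 1)) = Add(0, 80) = 80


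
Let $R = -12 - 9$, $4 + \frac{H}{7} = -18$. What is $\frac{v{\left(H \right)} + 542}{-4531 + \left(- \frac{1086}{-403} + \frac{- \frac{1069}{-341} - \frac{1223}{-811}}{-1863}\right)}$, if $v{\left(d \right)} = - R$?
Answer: $- \frac{3770855020647}{30329648023487} \approx -0.12433$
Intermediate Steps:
$H = -154$ ($H = -28 + 7 \left(-18\right) = -28 - 126 = -154$)
$R = -21$ ($R = -12 - 9 = -21$)
$v{\left(d \right)} = 21$ ($v{\left(d \right)} = \left(-1\right) \left(-21\right) = 21$)
$\frac{v{\left(H \right)} + 542}{-4531 + \left(- \frac{1086}{-403} + \frac{- \frac{1069}{-341} - \frac{1223}{-811}}{-1863}\right)} = \frac{21 + 542}{-4531 + \left(- \frac{1086}{-403} + \frac{- \frac{1069}{-341} - \frac{1223}{-811}}{-1863}\right)} = \frac{563}{-4531 + \left(\left(-1086\right) \left(- \frac{1}{403}\right) + \left(\left(-1069\right) \left(- \frac{1}{341}\right) - - \frac{1223}{811}\right) \left(- \frac{1}{1863}\right)\right)} = \frac{563}{-4531 + \left(\frac{1086}{403} + \left(\frac{1069}{341} + \frac{1223}{811}\right) \left(- \frac{1}{1863}\right)\right)} = \frac{563}{-4531 + \left(\frac{1086}{403} + \frac{1284002}{276551} \left(- \frac{1}{1863}\right)\right)} = \frac{563}{-4531 + \left(\frac{1086}{403} - \frac{1284002}{515214513}\right)} = \frac{563}{-4531 + \frac{18032435752}{6697788669}} = \frac{563}{- \frac{30329648023487}{6697788669}} = 563 \left(- \frac{6697788669}{30329648023487}\right) = - \frac{3770855020647}{30329648023487}$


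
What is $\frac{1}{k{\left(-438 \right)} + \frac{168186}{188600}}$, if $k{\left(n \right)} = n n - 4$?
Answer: $\frac{94300}{18090596093} \approx 5.2127 \cdot 10^{-6}$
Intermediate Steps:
$k{\left(n \right)} = -4 + n^{2}$ ($k{\left(n \right)} = n^{2} - 4 = -4 + n^{2}$)
$\frac{1}{k{\left(-438 \right)} + \frac{168186}{188600}} = \frac{1}{\left(-4 + \left(-438\right)^{2}\right) + \frac{168186}{188600}} = \frac{1}{\left(-4 + 191844\right) + 168186 \cdot \frac{1}{188600}} = \frac{1}{191840 + \frac{84093}{94300}} = \frac{1}{\frac{18090596093}{94300}} = \frac{94300}{18090596093}$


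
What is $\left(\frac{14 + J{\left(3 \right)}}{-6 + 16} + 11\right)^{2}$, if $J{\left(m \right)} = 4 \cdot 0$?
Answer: $\frac{3844}{25} \approx 153.76$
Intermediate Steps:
$J{\left(m \right)} = 0$
$\left(\frac{14 + J{\left(3 \right)}}{-6 + 16} + 11\right)^{2} = \left(\frac{14 + 0}{-6 + 16} + 11\right)^{2} = \left(\frac{14}{10} + 11\right)^{2} = \left(14 \cdot \frac{1}{10} + 11\right)^{2} = \left(\frac{7}{5} + 11\right)^{2} = \left(\frac{62}{5}\right)^{2} = \frac{3844}{25}$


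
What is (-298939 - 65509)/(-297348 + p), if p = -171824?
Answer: 91112/117293 ≈ 0.77679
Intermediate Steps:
(-298939 - 65509)/(-297348 + p) = (-298939 - 65509)/(-297348 - 171824) = -364448/(-469172) = -364448*(-1/469172) = 91112/117293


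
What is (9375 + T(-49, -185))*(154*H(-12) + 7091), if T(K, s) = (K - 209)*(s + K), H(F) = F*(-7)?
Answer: 1396823169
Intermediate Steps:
H(F) = -7*F
T(K, s) = (-209 + K)*(K + s)
(9375 + T(-49, -185))*(154*H(-12) + 7091) = (9375 + ((-49)**2 - 209*(-49) - 209*(-185) - 49*(-185)))*(154*(-7*(-12)) + 7091) = (9375 + (2401 + 10241 + 38665 + 9065))*(154*84 + 7091) = (9375 + 60372)*(12936 + 7091) = 69747*20027 = 1396823169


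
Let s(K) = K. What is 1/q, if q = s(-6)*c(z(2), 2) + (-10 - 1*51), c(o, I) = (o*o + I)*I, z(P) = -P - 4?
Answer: -1/517 ≈ -0.0019342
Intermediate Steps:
z(P) = -4 - P
c(o, I) = I*(I + o**2) (c(o, I) = (o**2 + I)*I = (I + o**2)*I = I*(I + o**2))
q = -517 (q = -12*(2 + (-4 - 1*2)**2) + (-10 - 1*51) = -12*(2 + (-4 - 2)**2) + (-10 - 51) = -12*(2 + (-6)**2) - 61 = -12*(2 + 36) - 61 = -12*38 - 61 = -6*76 - 61 = -456 - 61 = -517)
1/q = 1/(-517) = -1/517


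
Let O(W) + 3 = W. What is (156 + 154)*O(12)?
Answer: 2790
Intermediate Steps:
O(W) = -3 + W
(156 + 154)*O(12) = (156 + 154)*(-3 + 12) = 310*9 = 2790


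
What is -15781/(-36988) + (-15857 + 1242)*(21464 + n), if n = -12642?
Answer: -4768993391859/36988 ≈ -1.2893e+8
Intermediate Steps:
-15781/(-36988) + (-15857 + 1242)*(21464 + n) = -15781/(-36988) + (-15857 + 1242)*(21464 - 12642) = -15781*(-1/36988) - 14615*8822 = 15781/36988 - 128933530 = -4768993391859/36988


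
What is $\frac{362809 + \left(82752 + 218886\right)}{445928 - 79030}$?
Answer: $\frac{94921}{52414} \approx 1.811$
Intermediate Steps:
$\frac{362809 + \left(82752 + 218886\right)}{445928 - 79030} = \frac{362809 + 301638}{366898} = 664447 \cdot \frac{1}{366898} = \frac{94921}{52414}$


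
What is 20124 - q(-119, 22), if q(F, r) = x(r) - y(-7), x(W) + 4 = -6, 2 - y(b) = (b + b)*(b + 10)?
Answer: 20178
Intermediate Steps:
y(b) = 2 - 2*b*(10 + b) (y(b) = 2 - (b + b)*(b + 10) = 2 - 2*b*(10 + b))
x(W) = -10 (x(W) = -4 - 6 = -10)
q(F, r) = -54 (q(F, r) = -10 - (2 - 20*(-7) - 2*(-7)²) = -10 - (2 + 140 - 2*49) = -10 - (2 + 140 - 98) = -10 - 1*44 = -10 - 44 = -54)
20124 - q(-119, 22) = 20124 - 1*(-54) = 20124 + 54 = 20178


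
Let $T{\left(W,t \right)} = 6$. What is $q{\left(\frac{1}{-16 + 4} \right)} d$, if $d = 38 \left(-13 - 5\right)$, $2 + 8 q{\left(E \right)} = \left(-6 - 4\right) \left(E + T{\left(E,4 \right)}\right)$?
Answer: $\frac{20919}{4} \approx 5229.8$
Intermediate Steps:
$q{\left(E \right)} = - \frac{31}{4} - \frac{5 E}{4}$ ($q{\left(E \right)} = - \frac{1}{4} + \frac{\left(-6 - 4\right) \left(E + 6\right)}{8} = - \frac{1}{4} + \frac{\left(-10\right) \left(6 + E\right)}{8} = - \frac{1}{4} + \frac{-60 - 10 E}{8} = - \frac{1}{4} - \left(\frac{15}{2} + \frac{5 E}{4}\right) = - \frac{31}{4} - \frac{5 E}{4}$)
$d = -684$ ($d = 38 \left(-18\right) = -684$)
$q{\left(\frac{1}{-16 + 4} \right)} d = \left(- \frac{31}{4} - \frac{5}{4 \left(-16 + 4\right)}\right) \left(-684\right) = \left(- \frac{31}{4} - \frac{5}{4 \left(-12\right)}\right) \left(-684\right) = \left(- \frac{31}{4} - - \frac{5}{48}\right) \left(-684\right) = \left(- \frac{31}{4} + \frac{5}{48}\right) \left(-684\right) = \left(- \frac{367}{48}\right) \left(-684\right) = \frac{20919}{4}$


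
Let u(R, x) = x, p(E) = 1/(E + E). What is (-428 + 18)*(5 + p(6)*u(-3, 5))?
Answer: -13325/6 ≈ -2220.8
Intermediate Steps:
p(E) = 1/(2*E)
(-428 + 18)*(5 + p(6)*u(-3, 5)) = (-428 + 18)*(5 + ((½)/6)*5) = -410*(5 + ((½)*(⅙))*5) = -410*(5 + (1/12)*5) = -410*(5 + 5/12) = -410*65/12 = -13325/6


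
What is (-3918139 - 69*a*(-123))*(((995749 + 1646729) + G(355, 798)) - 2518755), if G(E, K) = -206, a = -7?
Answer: -491294796316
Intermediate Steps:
(-3918139 - 69*a*(-123))*(((995749 + 1646729) + G(355, 798)) - 2518755) = (-3918139 - 69*(-7)*(-123))*(((995749 + 1646729) - 206) - 2518755) = (-3918139 + 483*(-123))*((2642478 - 206) - 2518755) = (-3918139 - 59409)*(2642272 - 2518755) = -3977548*123517 = -491294796316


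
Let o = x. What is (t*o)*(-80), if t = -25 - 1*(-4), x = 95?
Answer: 159600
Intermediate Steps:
o = 95
t = -21 (t = -25 + 4 = -21)
(t*o)*(-80) = -21*95*(-80) = -1995*(-80) = 159600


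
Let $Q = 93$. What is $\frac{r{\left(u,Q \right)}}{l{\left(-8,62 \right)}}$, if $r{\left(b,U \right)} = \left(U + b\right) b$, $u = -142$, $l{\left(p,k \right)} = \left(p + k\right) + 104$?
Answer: $\frac{3479}{79} \approx 44.038$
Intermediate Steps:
$l{\left(p,k \right)} = 104 + k + p$ ($l{\left(p,k \right)} = \left(k + p\right) + 104 = 104 + k + p$)
$r{\left(b,U \right)} = b \left(U + b\right)$
$\frac{r{\left(u,Q \right)}}{l{\left(-8,62 \right)}} = \frac{\left(-142\right) \left(93 - 142\right)}{104 + 62 - 8} = \frac{\left(-142\right) \left(-49\right)}{158} = 6958 \cdot \frac{1}{158} = \frac{3479}{79}$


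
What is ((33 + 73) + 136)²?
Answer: 58564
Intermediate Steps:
((33 + 73) + 136)² = (106 + 136)² = 242² = 58564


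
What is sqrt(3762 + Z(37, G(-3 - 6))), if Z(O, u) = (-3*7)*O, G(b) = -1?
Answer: sqrt(2985) ≈ 54.635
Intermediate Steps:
Z(O, u) = -21*O
sqrt(3762 + Z(37, G(-3 - 6))) = sqrt(3762 - 21*37) = sqrt(3762 - 777) = sqrt(2985)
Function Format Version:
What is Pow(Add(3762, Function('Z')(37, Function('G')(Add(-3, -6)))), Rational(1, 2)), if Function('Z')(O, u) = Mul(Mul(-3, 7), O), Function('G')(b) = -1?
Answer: Pow(2985, Rational(1, 2)) ≈ 54.635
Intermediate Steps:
Function('Z')(O, u) = Mul(-21, O)
Pow(Add(3762, Function('Z')(37, Function('G')(Add(-3, -6)))), Rational(1, 2)) = Pow(Add(3762, Mul(-21, 37)), Rational(1, 2)) = Pow(Add(3762, -777), Rational(1, 2)) = Pow(2985, Rational(1, 2))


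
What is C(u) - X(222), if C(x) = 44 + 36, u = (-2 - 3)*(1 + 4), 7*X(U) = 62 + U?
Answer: 276/7 ≈ 39.429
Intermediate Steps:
X(U) = 62/7 + U/7 (X(U) = (62 + U)/7 = 62/7 + U/7)
u = -25 (u = -5*5 = -25)
C(x) = 80
C(u) - X(222) = 80 - (62/7 + (⅐)*222) = 80 - (62/7 + 222/7) = 80 - 1*284/7 = 80 - 284/7 = 276/7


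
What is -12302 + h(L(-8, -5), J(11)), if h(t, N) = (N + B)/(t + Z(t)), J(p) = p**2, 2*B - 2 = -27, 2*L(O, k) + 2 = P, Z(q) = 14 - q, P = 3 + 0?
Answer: -49177/4 ≈ -12294.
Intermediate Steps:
P = 3
L(O, k) = 1/2 (L(O, k) = -1 + (1/2)*3 = -1 + 3/2 = 1/2)
B = -25/2 (B = 1 + (1/2)*(-27) = 1 - 27/2 = -25/2 ≈ -12.500)
h(t, N) = -25/28 + N/14 (h(t, N) = (N - 25/2)/(t + (14 - t)) = (-25/2 + N)/14 = (-25/2 + N)*(1/14) = -25/28 + N/14)
-12302 + h(L(-8, -5), J(11)) = -12302 + (-25/28 + (1/14)*11**2) = -12302 + (-25/28 + (1/14)*121) = -12302 + (-25/28 + 121/14) = -12302 + 31/4 = -49177/4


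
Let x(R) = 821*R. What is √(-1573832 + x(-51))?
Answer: I*√1615703 ≈ 1271.1*I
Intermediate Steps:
√(-1573832 + x(-51)) = √(-1573832 + 821*(-51)) = √(-1573832 - 41871) = √(-1615703) = I*√1615703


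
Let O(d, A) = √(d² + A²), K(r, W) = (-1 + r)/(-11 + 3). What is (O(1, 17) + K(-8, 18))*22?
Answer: 99/4 + 22*√290 ≈ 399.40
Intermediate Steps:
K(r, W) = ⅛ - r/8 (K(r, W) = (-1 + r)/(-8) = (-1 + r)*(-⅛) = ⅛ - r/8)
O(d, A) = √(A² + d²)
(O(1, 17) + K(-8, 18))*22 = (√(17² + 1²) + (⅛ - ⅛*(-8)))*22 = (√(289 + 1) + (⅛ + 1))*22 = (√290 + 9/8)*22 = (9/8 + √290)*22 = 99/4 + 22*√290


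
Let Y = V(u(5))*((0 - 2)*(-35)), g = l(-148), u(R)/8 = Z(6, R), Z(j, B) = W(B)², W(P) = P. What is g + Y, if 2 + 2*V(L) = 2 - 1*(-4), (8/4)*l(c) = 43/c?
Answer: 41397/296 ≈ 139.85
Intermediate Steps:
l(c) = 43/(2*c) (l(c) = (43/c)/2 = 43/(2*c))
Z(j, B) = B²
u(R) = 8*R²
V(L) = 2 (V(L) = -1 + (2 - 1*(-4))/2 = -1 + (2 + 4)/2 = -1 + (½)*6 = -1 + 3 = 2)
g = -43/296 (g = (43/2)/(-148) = (43/2)*(-1/148) = -43/296 ≈ -0.14527)
Y = 140 (Y = 2*((0 - 2)*(-35)) = 2*(-2*(-35)) = 2*70 = 140)
g + Y = -43/296 + 140 = 41397/296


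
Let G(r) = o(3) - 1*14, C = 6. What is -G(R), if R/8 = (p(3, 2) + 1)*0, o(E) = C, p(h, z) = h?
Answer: 8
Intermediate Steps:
o(E) = 6
R = 0 (R = 8*((3 + 1)*0) = 8*(4*0) = 8*0 = 0)
G(r) = -8 (G(r) = 6 - 1*14 = 6 - 14 = -8)
-G(R) = -1*(-8) = 8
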